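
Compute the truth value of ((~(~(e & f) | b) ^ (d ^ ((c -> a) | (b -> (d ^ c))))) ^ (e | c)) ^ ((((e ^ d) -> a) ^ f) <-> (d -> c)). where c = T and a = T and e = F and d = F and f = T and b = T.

e & f = F & T = F
~(e & f) = ~F = T
~(e & f) | b = T | T = T
~(~(e & f) | b) = ~T = F
c -> a = T -> T = T
d ^ c = F ^ T = T
b -> (d ^ c) = T -> T = T
(c -> a) | (b -> (d ^ c)) = T | T = T
d ^ ((c -> a) | (b -> (d ^ c))) = F ^ T = T
~(~(e & f) | b) ^ (d ^ ((c -> a) | (b -> (d ^ c)))) = F ^ T = T
e | c = F | T = T
(~(~(e & f) | b) ^ (d ^ ((c -> a) | (b -> (d ^ c))))) ^ (e | c) = T ^ T = F
e ^ d = F ^ F = F
(e ^ d) -> a = F -> T = T
((e ^ d) -> a) ^ f = T ^ T = F
d -> c = F -> T = T
(((e ^ d) -> a) ^ f) <-> (d -> c) = F <-> T = F
((~(~(e & f) | b) ^ (d ^ ((c -> a) | (b -> (d ^ c))))) ^ (e | c)) ^ ((((e ^ d) -> a) ^ f) <-> (d -> c)) = F ^ F = F

F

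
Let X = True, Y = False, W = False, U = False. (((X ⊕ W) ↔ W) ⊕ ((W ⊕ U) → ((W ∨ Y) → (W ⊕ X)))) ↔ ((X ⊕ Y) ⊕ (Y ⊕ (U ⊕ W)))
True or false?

X ⊕ W = True ⊕ False = True
(X ⊕ W) ↔ W = True ↔ False = False
W ⊕ U = False ⊕ False = False
W ∨ Y = False ∨ False = False
W ⊕ X = False ⊕ True = True
(W ∨ Y) → (W ⊕ X) = False → True = True
(W ⊕ U) → ((W ∨ Y) → (W ⊕ X)) = False → True = True
((X ⊕ W) ↔ W) ⊕ ((W ⊕ U) → ((W ∨ Y) → (W ⊕ X))) = False ⊕ True = True
X ⊕ Y = True ⊕ False = True
U ⊕ W = False ⊕ False = False
Y ⊕ (U ⊕ W) = False ⊕ False = False
(X ⊕ Y) ⊕ (Y ⊕ (U ⊕ W)) = True ⊕ False = True
(((X ⊕ W) ↔ W) ⊕ ((W ⊕ U) → ((W ∨ Y) → (W ⊕ X)))) ↔ ((X ⊕ Y) ⊕ (Y ⊕ (U ⊕ W))) = True ↔ True = True

True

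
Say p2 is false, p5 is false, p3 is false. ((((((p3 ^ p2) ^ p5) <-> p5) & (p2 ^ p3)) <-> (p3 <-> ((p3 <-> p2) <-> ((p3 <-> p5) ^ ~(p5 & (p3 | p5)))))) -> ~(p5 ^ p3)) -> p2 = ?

0

p3 ^ p2 = 0 ^ 0 = 0
(p3 ^ p2) ^ p5 = 0 ^ 0 = 0
((p3 ^ p2) ^ p5) <-> p5 = 0 <-> 0 = 1
p2 ^ p3 = 0 ^ 0 = 0
(((p3 ^ p2) ^ p5) <-> p5) & (p2 ^ p3) = 1 & 0 = 0
p3 <-> p2 = 0 <-> 0 = 1
p3 <-> p5 = 0 <-> 0 = 1
p3 | p5 = 0 | 0 = 0
p5 & (p3 | p5) = 0 & 0 = 0
~(p5 & (p3 | p5)) = ~0 = 1
(p3 <-> p5) ^ ~(p5 & (p3 | p5)) = 1 ^ 1 = 0
(p3 <-> p2) <-> ((p3 <-> p5) ^ ~(p5 & (p3 | p5))) = 1 <-> 0 = 0
p3 <-> ((p3 <-> p2) <-> ((p3 <-> p5) ^ ~(p5 & (p3 | p5)))) = 0 <-> 0 = 1
((((p3 ^ p2) ^ p5) <-> p5) & (p2 ^ p3)) <-> (p3 <-> ((p3 <-> p2) <-> ((p3 <-> p5) ^ ~(p5 & (p3 | p5))))) = 0 <-> 1 = 0
p5 ^ p3 = 0 ^ 0 = 0
~(p5 ^ p3) = ~0 = 1
(((((p3 ^ p2) ^ p5) <-> p5) & (p2 ^ p3)) <-> (p3 <-> ((p3 <-> p2) <-> ((p3 <-> p5) ^ ~(p5 & (p3 | p5)))))) -> ~(p5 ^ p3) = 0 -> 1 = 1
((((((p3 ^ p2) ^ p5) <-> p5) & (p2 ^ p3)) <-> (p3 <-> ((p3 <-> p2) <-> ((p3 <-> p5) ^ ~(p5 & (p3 | p5)))))) -> ~(p5 ^ p3)) -> p2 = 1 -> 0 = 0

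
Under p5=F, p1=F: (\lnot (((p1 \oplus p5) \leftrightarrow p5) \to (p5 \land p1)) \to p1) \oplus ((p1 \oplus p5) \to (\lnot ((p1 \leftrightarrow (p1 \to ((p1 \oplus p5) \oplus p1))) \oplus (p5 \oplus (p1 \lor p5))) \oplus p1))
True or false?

T

p1 \oplus p5 = F \oplus F = F
(p1 \oplus p5) \leftrightarrow p5 = F \leftrightarrow F = T
p5 \land p1 = F \land F = F
((p1 \oplus p5) \leftrightarrow p5) \to (p5 \land p1) = T \to F = F
\lnot (((p1 \oplus p5) \leftrightarrow p5) \to (p5 \land p1)) = \lnot F = T
\lnot (((p1 \oplus p5) \leftrightarrow p5) \to (p5 \land p1)) \to p1 = T \to F = F
p1 \oplus p5 = F \oplus F = F
p1 \oplus p5 = F \oplus F = F
(p1 \oplus p5) \oplus p1 = F \oplus F = F
p1 \to ((p1 \oplus p5) \oplus p1) = F \to F = T
p1 \leftrightarrow (p1 \to ((p1 \oplus p5) \oplus p1)) = F \leftrightarrow T = F
p1 \lor p5 = F \lor F = F
p5 \oplus (p1 \lor p5) = F \oplus F = F
(p1 \leftrightarrow (p1 \to ((p1 \oplus p5) \oplus p1))) \oplus (p5 \oplus (p1 \lor p5)) = F \oplus F = F
\lnot ((p1 \leftrightarrow (p1 \to ((p1 \oplus p5) \oplus p1))) \oplus (p5 \oplus (p1 \lor p5))) = \lnot F = T
\lnot ((p1 \leftrightarrow (p1 \to ((p1 \oplus p5) \oplus p1))) \oplus (p5 \oplus (p1 \lor p5))) \oplus p1 = T \oplus F = T
(p1 \oplus p5) \to (\lnot ((p1 \leftrightarrow (p1 \to ((p1 \oplus p5) \oplus p1))) \oplus (p5 \oplus (p1 \lor p5))) \oplus p1) = F \to T = T
(\lnot (((p1 \oplus p5) \leftrightarrow p5) \to (p5 \land p1)) \to p1) \oplus ((p1 \oplus p5) \to (\lnot ((p1 \leftrightarrow (p1 \to ((p1 \oplus p5) \oplus p1))) \oplus (p5 \oplus (p1 \lor p5))) \oplus p1)) = F \oplus T = T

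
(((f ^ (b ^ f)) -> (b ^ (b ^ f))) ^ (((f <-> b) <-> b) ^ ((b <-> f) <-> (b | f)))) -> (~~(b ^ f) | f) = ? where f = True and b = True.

Substituting f=True, b=True:
b ^ f = True ^ True = False
f ^ (b ^ f) = True ^ False = True
b ^ f = True ^ True = False
b ^ (b ^ f) = True ^ False = True
(f ^ (b ^ f)) -> (b ^ (b ^ f)) = True -> True = True
f <-> b = True <-> True = True
(f <-> b) <-> b = True <-> True = True
b <-> f = True <-> True = True
b | f = True | True = True
(b <-> f) <-> (b | f) = True <-> True = True
((f <-> b) <-> b) ^ ((b <-> f) <-> (b | f)) = True ^ True = False
((f ^ (b ^ f)) -> (b ^ (b ^ f))) ^ (((f <-> b) <-> b) ^ ((b <-> f) <-> (b | f))) = True ^ False = True
b ^ f = True ^ True = False
~(b ^ f) = ~False = True
~~(b ^ f) = ~True = False
~~(b ^ f) | f = False | True = True
(((f ^ (b ^ f)) -> (b ^ (b ^ f))) ^ (((f <-> b) <-> b) ^ ((b <-> f) <-> (b | f)))) -> (~~(b ^ f) | f) = True -> True = True

True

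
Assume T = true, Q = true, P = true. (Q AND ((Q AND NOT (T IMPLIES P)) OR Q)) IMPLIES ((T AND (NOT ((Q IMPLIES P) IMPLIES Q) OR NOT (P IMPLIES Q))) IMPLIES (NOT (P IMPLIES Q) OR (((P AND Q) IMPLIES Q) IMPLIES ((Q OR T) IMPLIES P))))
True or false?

T IMPLIES P = true IMPLIES true = true
NOT (T IMPLIES P) = NOT true = false
Q AND NOT (T IMPLIES P) = true AND false = false
(Q AND NOT (T IMPLIES P)) OR Q = false OR true = true
Q AND ((Q AND NOT (T IMPLIES P)) OR Q) = true AND true = true
Q IMPLIES P = true IMPLIES true = true
(Q IMPLIES P) IMPLIES Q = true IMPLIES true = true
NOT ((Q IMPLIES P) IMPLIES Q) = NOT true = false
P IMPLIES Q = true IMPLIES true = true
NOT (P IMPLIES Q) = NOT true = false
NOT ((Q IMPLIES P) IMPLIES Q) OR NOT (P IMPLIES Q) = false OR false = false
T AND (NOT ((Q IMPLIES P) IMPLIES Q) OR NOT (P IMPLIES Q)) = true AND false = false
P IMPLIES Q = true IMPLIES true = true
NOT (P IMPLIES Q) = NOT true = false
P AND Q = true AND true = true
(P AND Q) IMPLIES Q = true IMPLIES true = true
Q OR T = true OR true = true
(Q OR T) IMPLIES P = true IMPLIES true = true
((P AND Q) IMPLIES Q) IMPLIES ((Q OR T) IMPLIES P) = true IMPLIES true = true
NOT (P IMPLIES Q) OR (((P AND Q) IMPLIES Q) IMPLIES ((Q OR T) IMPLIES P)) = false OR true = true
(T AND (NOT ((Q IMPLIES P) IMPLIES Q) OR NOT (P IMPLIES Q))) IMPLIES (NOT (P IMPLIES Q) OR (((P AND Q) IMPLIES Q) IMPLIES ((Q OR T) IMPLIES P))) = false IMPLIES true = true
(Q AND ((Q AND NOT (T IMPLIES P)) OR Q)) IMPLIES ((T AND (NOT ((Q IMPLIES P) IMPLIES Q) OR NOT (P IMPLIES Q))) IMPLIES (NOT (P IMPLIES Q) OR (((P AND Q) IMPLIES Q) IMPLIES ((Q OR T) IMPLIES P)))) = true IMPLIES true = true

true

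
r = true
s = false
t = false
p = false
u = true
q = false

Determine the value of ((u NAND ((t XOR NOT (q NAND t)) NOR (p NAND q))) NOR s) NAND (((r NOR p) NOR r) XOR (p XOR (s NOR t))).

Substituting r=true, s=false, t=false, p=false, u=true, q=false:
q NAND t = false NAND false = true
NOT (q NAND t) = NOT true = false
t XOR NOT (q NAND t) = false XOR false = false
p NAND q = false NAND false = true
(t XOR NOT (q NAND t)) NOR (p NAND q) = false NOR true = false
u NAND ((t XOR NOT (q NAND t)) NOR (p NAND q)) = true NAND false = true
(u NAND ((t XOR NOT (q NAND t)) NOR (p NAND q))) NOR s = true NOR false = false
r NOR p = true NOR false = false
(r NOR p) NOR r = false NOR true = false
s NOR t = false NOR false = true
p XOR (s NOR t) = false XOR true = true
((r NOR p) NOR r) XOR (p XOR (s NOR t)) = false XOR true = true
((u NAND ((t XOR NOT (q NAND t)) NOR (p NAND q))) NOR s) NAND (((r NOR p) NOR r) XOR (p XOR (s NOR t))) = false NAND true = true

true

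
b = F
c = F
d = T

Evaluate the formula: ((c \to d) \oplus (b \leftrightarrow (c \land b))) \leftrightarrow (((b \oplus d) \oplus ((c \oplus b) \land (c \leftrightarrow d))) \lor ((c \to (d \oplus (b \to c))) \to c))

Substituting b=F, c=F, d=T:
c \to d = F \to T = T
c \land b = F \land F = F
b \leftrightarrow (c \land b) = F \leftrightarrow F = T
(c \to d) \oplus (b \leftrightarrow (c \land b)) = T \oplus T = F
b \oplus d = F \oplus T = T
c \oplus b = F \oplus F = F
c \leftrightarrow d = F \leftrightarrow T = F
(c \oplus b) \land (c \leftrightarrow d) = F \land F = F
(b \oplus d) \oplus ((c \oplus b) \land (c \leftrightarrow d)) = T \oplus F = T
b \to c = F \to F = T
d \oplus (b \to c) = T \oplus T = F
c \to (d \oplus (b \to c)) = F \to F = T
(c \to (d \oplus (b \to c))) \to c = T \to F = F
((b \oplus d) \oplus ((c \oplus b) \land (c \leftrightarrow d))) \lor ((c \to (d \oplus (b \to c))) \to c) = T \lor F = T
((c \to d) \oplus (b \leftrightarrow (c \land b))) \leftrightarrow (((b \oplus d) \oplus ((c \oplus b) \land (c \leftrightarrow d))) \lor ((c \to (d \oplus (b \to c))) \to c)) = F \leftrightarrow T = F

F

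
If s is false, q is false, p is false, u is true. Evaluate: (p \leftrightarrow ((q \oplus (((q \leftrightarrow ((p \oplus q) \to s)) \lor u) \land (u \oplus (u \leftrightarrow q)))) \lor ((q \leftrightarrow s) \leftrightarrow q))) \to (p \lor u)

Substituting s=F, q=F, p=F, u=T:
p \oplus q = F \oplus F = F
(p \oplus q) \to s = F \to F = T
q \leftrightarrow ((p \oplus q) \to s) = F \leftrightarrow T = F
(q \leftrightarrow ((p \oplus q) \to s)) \lor u = F \lor T = T
u \leftrightarrow q = T \leftrightarrow F = F
u \oplus (u \leftrightarrow q) = T \oplus F = T
((q \leftrightarrow ((p \oplus q) \to s)) \lor u) \land (u \oplus (u \leftrightarrow q)) = T \land T = T
q \oplus (((q \leftrightarrow ((p \oplus q) \to s)) \lor u) \land (u \oplus (u \leftrightarrow q))) = F \oplus T = T
q \leftrightarrow s = F \leftrightarrow F = T
(q \leftrightarrow s) \leftrightarrow q = T \leftrightarrow F = F
(q \oplus (((q \leftrightarrow ((p \oplus q) \to s)) \lor u) \land (u \oplus (u \leftrightarrow q)))) \lor ((q \leftrightarrow s) \leftrightarrow q) = T \lor F = T
p \leftrightarrow ((q \oplus (((q \leftrightarrow ((p \oplus q) \to s)) \lor u) \land (u \oplus (u \leftrightarrow q)))) \lor ((q \leftrightarrow s) \leftrightarrow q)) = F \leftrightarrow T = F
p \lor u = F \lor T = T
(p \leftrightarrow ((q \oplus (((q \leftrightarrow ((p \oplus q) \to s)) \lor u) \land (u \oplus (u \leftrightarrow q)))) \lor ((q \leftrightarrow s) \leftrightarrow q))) \to (p \lor u) = F \to T = T

T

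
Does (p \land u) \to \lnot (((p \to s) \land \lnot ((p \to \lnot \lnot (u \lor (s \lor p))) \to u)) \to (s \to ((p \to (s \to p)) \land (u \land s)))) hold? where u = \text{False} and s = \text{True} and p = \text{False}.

Substituting u=\text{False}, s=\text{True}, p=\text{False}:
p \land u = \text{False} \land \text{False} = \text{False}
p \to s = \text{False} \to \text{True} = \text{True}
s \lor p = \text{True} \lor \text{False} = \text{True}
u \lor (s \lor p) = \text{False} \lor \text{True} = \text{True}
\lnot (u \lor (s \lor p)) = \lnot \text{True} = \text{False}
\lnot \lnot (u \lor (s \lor p)) = \lnot \text{False} = \text{True}
p \to \lnot \lnot (u \lor (s \lor p)) = \text{False} \to \text{True} = \text{True}
(p \to \lnot \lnot (u \lor (s \lor p))) \to u = \text{True} \to \text{False} = \text{False}
\lnot ((p \to \lnot \lnot (u \lor (s \lor p))) \to u) = \lnot \text{False} = \text{True}
(p \to s) \land \lnot ((p \to \lnot \lnot (u \lor (s \lor p))) \to u) = \text{True} \land \text{True} = \text{True}
s \to p = \text{True} \to \text{False} = \text{False}
p \to (s \to p) = \text{False} \to \text{False} = \text{True}
u \land s = \text{False} \land \text{True} = \text{False}
(p \to (s \to p)) \land (u \land s) = \text{True} \land \text{False} = \text{False}
s \to ((p \to (s \to p)) \land (u \land s)) = \text{True} \to \text{False} = \text{False}
((p \to s) \land \lnot ((p \to \lnot \lnot (u \lor (s \lor p))) \to u)) \to (s \to ((p \to (s \to p)) \land (u \land s))) = \text{True} \to \text{False} = \text{False}
\lnot (((p \to s) \land \lnot ((p \to \lnot \lnot (u \lor (s \lor p))) \to u)) \to (s \to ((p \to (s \to p)) \land (u \land s)))) = \lnot \text{False} = \text{True}
(p \land u) \to \lnot (((p \to s) \land \lnot ((p \to \lnot \lnot (u \lor (s \lor p))) \to u)) \to (s \to ((p \to (s \to p)) \land (u \land s)))) = \text{False} \to \text{True} = \text{True}

\text{True}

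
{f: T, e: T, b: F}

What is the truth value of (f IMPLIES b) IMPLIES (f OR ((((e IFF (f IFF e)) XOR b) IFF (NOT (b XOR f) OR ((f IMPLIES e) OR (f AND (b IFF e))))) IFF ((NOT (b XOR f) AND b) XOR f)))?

f IMPLIES b = T IMPLIES F = F
f IFF e = T IFF T = T
e IFF (f IFF e) = T IFF T = T
(e IFF (f IFF e)) XOR b = T XOR F = T
b XOR f = F XOR T = T
NOT (b XOR f) = NOT T = F
f IMPLIES e = T IMPLIES T = T
b IFF e = F IFF T = F
f AND (b IFF e) = T AND F = F
(f IMPLIES e) OR (f AND (b IFF e)) = T OR F = T
NOT (b XOR f) OR ((f IMPLIES e) OR (f AND (b IFF e))) = F OR T = T
((e IFF (f IFF e)) XOR b) IFF (NOT (b XOR f) OR ((f IMPLIES e) OR (f AND (b IFF e)))) = T IFF T = T
b XOR f = F XOR T = T
NOT (b XOR f) = NOT T = F
NOT (b XOR f) AND b = F AND F = F
(NOT (b XOR f) AND b) XOR f = F XOR T = T
(((e IFF (f IFF e)) XOR b) IFF (NOT (b XOR f) OR ((f IMPLIES e) OR (f AND (b IFF e))))) IFF ((NOT (b XOR f) AND b) XOR f) = T IFF T = T
f OR ((((e IFF (f IFF e)) XOR b) IFF (NOT (b XOR f) OR ((f IMPLIES e) OR (f AND (b IFF e))))) IFF ((NOT (b XOR f) AND b) XOR f)) = T OR T = T
(f IMPLIES b) IMPLIES (f OR ((((e IFF (f IFF e)) XOR b) IFF (NOT (b XOR f) OR ((f IMPLIES e) OR (f AND (b IFF e))))) IFF ((NOT (b XOR f) AND b) XOR f))) = F IMPLIES T = T

T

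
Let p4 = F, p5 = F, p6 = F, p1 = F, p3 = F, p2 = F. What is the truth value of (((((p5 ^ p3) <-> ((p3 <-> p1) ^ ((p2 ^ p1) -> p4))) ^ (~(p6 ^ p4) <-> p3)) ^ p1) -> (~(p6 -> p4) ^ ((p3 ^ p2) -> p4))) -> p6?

p5 ^ p3 = F ^ F = F
p3 <-> p1 = F <-> F = T
p2 ^ p1 = F ^ F = F
(p2 ^ p1) -> p4 = F -> F = T
(p3 <-> p1) ^ ((p2 ^ p1) -> p4) = T ^ T = F
(p5 ^ p3) <-> ((p3 <-> p1) ^ ((p2 ^ p1) -> p4)) = F <-> F = T
p6 ^ p4 = F ^ F = F
~(p6 ^ p4) = ~F = T
~(p6 ^ p4) <-> p3 = T <-> F = F
((p5 ^ p3) <-> ((p3 <-> p1) ^ ((p2 ^ p1) -> p4))) ^ (~(p6 ^ p4) <-> p3) = T ^ F = T
(((p5 ^ p3) <-> ((p3 <-> p1) ^ ((p2 ^ p1) -> p4))) ^ (~(p6 ^ p4) <-> p3)) ^ p1 = T ^ F = T
p6 -> p4 = F -> F = T
~(p6 -> p4) = ~T = F
p3 ^ p2 = F ^ F = F
(p3 ^ p2) -> p4 = F -> F = T
~(p6 -> p4) ^ ((p3 ^ p2) -> p4) = F ^ T = T
((((p5 ^ p3) <-> ((p3 <-> p1) ^ ((p2 ^ p1) -> p4))) ^ (~(p6 ^ p4) <-> p3)) ^ p1) -> (~(p6 -> p4) ^ ((p3 ^ p2) -> p4)) = T -> T = T
(((((p5 ^ p3) <-> ((p3 <-> p1) ^ ((p2 ^ p1) -> p4))) ^ (~(p6 ^ p4) <-> p3)) ^ p1) -> (~(p6 -> p4) ^ ((p3 ^ p2) -> p4))) -> p6 = T -> F = F

F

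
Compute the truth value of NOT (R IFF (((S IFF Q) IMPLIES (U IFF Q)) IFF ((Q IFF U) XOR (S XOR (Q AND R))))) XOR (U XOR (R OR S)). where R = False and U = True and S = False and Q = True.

False

S IFF Q = False IFF True = False
U IFF Q = True IFF True = True
(S IFF Q) IMPLIES (U IFF Q) = False IMPLIES True = True
Q IFF U = True IFF True = True
Q AND R = True AND False = False
S XOR (Q AND R) = False XOR False = False
(Q IFF U) XOR (S XOR (Q AND R)) = True XOR False = True
((S IFF Q) IMPLIES (U IFF Q)) IFF ((Q IFF U) XOR (S XOR (Q AND R))) = True IFF True = True
R IFF (((S IFF Q) IMPLIES (U IFF Q)) IFF ((Q IFF U) XOR (S XOR (Q AND R)))) = False IFF True = False
NOT (R IFF (((S IFF Q) IMPLIES (U IFF Q)) IFF ((Q IFF U) XOR (S XOR (Q AND R))))) = NOT False = True
R OR S = False OR False = False
U XOR (R OR S) = True XOR False = True
NOT (R IFF (((S IFF Q) IMPLIES (U IFF Q)) IFF ((Q IFF U) XOR (S XOR (Q AND R))))) XOR (U XOR (R OR S)) = True XOR True = False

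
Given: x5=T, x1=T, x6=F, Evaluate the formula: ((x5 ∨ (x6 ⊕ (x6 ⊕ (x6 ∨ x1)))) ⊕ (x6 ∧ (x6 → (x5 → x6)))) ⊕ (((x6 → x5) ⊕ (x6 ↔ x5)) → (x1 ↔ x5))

x6 ∨ x1 = F ∨ T = T
x6 ⊕ (x6 ∨ x1) = F ⊕ T = T
x6 ⊕ (x6 ⊕ (x6 ∨ x1)) = F ⊕ T = T
x5 ∨ (x6 ⊕ (x6 ⊕ (x6 ∨ x1))) = T ∨ T = T
x5 → x6 = T → F = F
x6 → (x5 → x6) = F → F = T
x6 ∧ (x6 → (x5 → x6)) = F ∧ T = F
(x5 ∨ (x6 ⊕ (x6 ⊕ (x6 ∨ x1)))) ⊕ (x6 ∧ (x6 → (x5 → x6))) = T ⊕ F = T
x6 → x5 = F → T = T
x6 ↔ x5 = F ↔ T = F
(x6 → x5) ⊕ (x6 ↔ x5) = T ⊕ F = T
x1 ↔ x5 = T ↔ T = T
((x6 → x5) ⊕ (x6 ↔ x5)) → (x1 ↔ x5) = T → T = T
((x5 ∨ (x6 ⊕ (x6 ⊕ (x6 ∨ x1)))) ⊕ (x6 ∧ (x6 → (x5 → x6)))) ⊕ (((x6 → x5) ⊕ (x6 ↔ x5)) → (x1 ↔ x5)) = T ⊕ T = F

F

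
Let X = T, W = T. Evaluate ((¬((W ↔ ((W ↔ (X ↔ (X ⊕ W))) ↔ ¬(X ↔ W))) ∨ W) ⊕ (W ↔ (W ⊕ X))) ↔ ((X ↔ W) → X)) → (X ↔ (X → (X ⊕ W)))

Substituting X=T, W=T:
X ⊕ W = T ⊕ T = F
X ↔ (X ⊕ W) = T ↔ F = F
W ↔ (X ↔ (X ⊕ W)) = T ↔ F = F
X ↔ W = T ↔ T = T
¬(X ↔ W) = ¬T = F
(W ↔ (X ↔ (X ⊕ W))) ↔ ¬(X ↔ W) = F ↔ F = T
W ↔ ((W ↔ (X ↔ (X ⊕ W))) ↔ ¬(X ↔ W)) = T ↔ T = T
(W ↔ ((W ↔ (X ↔ (X ⊕ W))) ↔ ¬(X ↔ W))) ∨ W = T ∨ T = T
¬((W ↔ ((W ↔ (X ↔ (X ⊕ W))) ↔ ¬(X ↔ W))) ∨ W) = ¬T = F
W ⊕ X = T ⊕ T = F
W ↔ (W ⊕ X) = T ↔ F = F
¬((W ↔ ((W ↔ (X ↔ (X ⊕ W))) ↔ ¬(X ↔ W))) ∨ W) ⊕ (W ↔ (W ⊕ X)) = F ⊕ F = F
X ↔ W = T ↔ T = T
(X ↔ W) → X = T → T = T
(¬((W ↔ ((W ↔ (X ↔ (X ⊕ W))) ↔ ¬(X ↔ W))) ∨ W) ⊕ (W ↔ (W ⊕ X))) ↔ ((X ↔ W) → X) = F ↔ T = F
X ⊕ W = T ⊕ T = F
X → (X ⊕ W) = T → F = F
X ↔ (X → (X ⊕ W)) = T ↔ F = F
((¬((W ↔ ((W ↔ (X ↔ (X ⊕ W))) ↔ ¬(X ↔ W))) ∨ W) ⊕ (W ↔ (W ⊕ X))) ↔ ((X ↔ W) → X)) → (X ↔ (X → (X ⊕ W))) = F → F = T

T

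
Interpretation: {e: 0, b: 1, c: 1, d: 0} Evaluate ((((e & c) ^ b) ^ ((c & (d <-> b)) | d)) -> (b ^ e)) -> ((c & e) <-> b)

0

e & c = 0 & 1 = 0
(e & c) ^ b = 0 ^ 1 = 1
d <-> b = 0 <-> 1 = 0
c & (d <-> b) = 1 & 0 = 0
(c & (d <-> b)) | d = 0 | 0 = 0
((e & c) ^ b) ^ ((c & (d <-> b)) | d) = 1 ^ 0 = 1
b ^ e = 1 ^ 0 = 1
(((e & c) ^ b) ^ ((c & (d <-> b)) | d)) -> (b ^ e) = 1 -> 1 = 1
c & e = 1 & 0 = 0
(c & e) <-> b = 0 <-> 1 = 0
((((e & c) ^ b) ^ ((c & (d <-> b)) | d)) -> (b ^ e)) -> ((c & e) <-> b) = 1 -> 0 = 0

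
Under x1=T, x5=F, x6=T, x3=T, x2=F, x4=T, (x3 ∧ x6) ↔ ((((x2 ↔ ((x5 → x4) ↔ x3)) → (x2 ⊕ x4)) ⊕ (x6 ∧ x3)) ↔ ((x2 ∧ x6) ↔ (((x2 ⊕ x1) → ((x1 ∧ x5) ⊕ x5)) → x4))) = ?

x3 ∧ x6 = T ∧ T = T
x5 → x4 = F → T = T
(x5 → x4) ↔ x3 = T ↔ T = T
x2 ↔ ((x5 → x4) ↔ x3) = F ↔ T = F
x2 ⊕ x4 = F ⊕ T = T
(x2 ↔ ((x5 → x4) ↔ x3)) → (x2 ⊕ x4) = F → T = T
x6 ∧ x3 = T ∧ T = T
((x2 ↔ ((x5 → x4) ↔ x3)) → (x2 ⊕ x4)) ⊕ (x6 ∧ x3) = T ⊕ T = F
x2 ∧ x6 = F ∧ T = F
x2 ⊕ x1 = F ⊕ T = T
x1 ∧ x5 = T ∧ F = F
(x1 ∧ x5) ⊕ x5 = F ⊕ F = F
(x2 ⊕ x1) → ((x1 ∧ x5) ⊕ x5) = T → F = F
((x2 ⊕ x1) → ((x1 ∧ x5) ⊕ x5)) → x4 = F → T = T
(x2 ∧ x6) ↔ (((x2 ⊕ x1) → ((x1 ∧ x5) ⊕ x5)) → x4) = F ↔ T = F
(((x2 ↔ ((x5 → x4) ↔ x3)) → (x2 ⊕ x4)) ⊕ (x6 ∧ x3)) ↔ ((x2 ∧ x6) ↔ (((x2 ⊕ x1) → ((x1 ∧ x5) ⊕ x5)) → x4)) = F ↔ F = T
(x3 ∧ x6) ↔ ((((x2 ↔ ((x5 → x4) ↔ x3)) → (x2 ⊕ x4)) ⊕ (x6 ∧ x3)) ↔ ((x2 ∧ x6) ↔ (((x2 ⊕ x1) → ((x1 ∧ x5) ⊕ x5)) → x4))) = T ↔ T = T

T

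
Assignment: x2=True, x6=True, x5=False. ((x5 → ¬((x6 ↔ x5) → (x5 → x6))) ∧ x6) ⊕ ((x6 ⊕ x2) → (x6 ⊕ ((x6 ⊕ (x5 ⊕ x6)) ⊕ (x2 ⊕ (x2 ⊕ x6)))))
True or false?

False

x6 ↔ x5 = True ↔ False = False
x5 → x6 = False → True = True
(x6 ↔ x5) → (x5 → x6) = False → True = True
¬((x6 ↔ x5) → (x5 → x6)) = ¬True = False
x5 → ¬((x6 ↔ x5) → (x5 → x6)) = False → False = True
(x5 → ¬((x6 ↔ x5) → (x5 → x6))) ∧ x6 = True ∧ True = True
x6 ⊕ x2 = True ⊕ True = False
x5 ⊕ x6 = False ⊕ True = True
x6 ⊕ (x5 ⊕ x6) = True ⊕ True = False
x2 ⊕ x6 = True ⊕ True = False
x2 ⊕ (x2 ⊕ x6) = True ⊕ False = True
(x6 ⊕ (x5 ⊕ x6)) ⊕ (x2 ⊕ (x2 ⊕ x6)) = False ⊕ True = True
x6 ⊕ ((x6 ⊕ (x5 ⊕ x6)) ⊕ (x2 ⊕ (x2 ⊕ x6))) = True ⊕ True = False
(x6 ⊕ x2) → (x6 ⊕ ((x6 ⊕ (x5 ⊕ x6)) ⊕ (x2 ⊕ (x2 ⊕ x6)))) = False → False = True
((x5 → ¬((x6 ↔ x5) → (x5 → x6))) ∧ x6) ⊕ ((x6 ⊕ x2) → (x6 ⊕ ((x6 ⊕ (x5 ⊕ x6)) ⊕ (x2 ⊕ (x2 ⊕ x6))))) = True ⊕ True = False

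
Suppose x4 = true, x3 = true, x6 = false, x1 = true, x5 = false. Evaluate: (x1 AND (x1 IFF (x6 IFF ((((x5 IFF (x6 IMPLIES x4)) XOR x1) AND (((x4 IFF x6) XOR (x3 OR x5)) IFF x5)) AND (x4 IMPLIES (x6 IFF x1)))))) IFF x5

Substituting x4=true, x3=true, x6=false, x1=true, x5=false:
x6 IMPLIES x4 = false IMPLIES true = true
x5 IFF (x6 IMPLIES x4) = false IFF true = false
(x5 IFF (x6 IMPLIES x4)) XOR x1 = false XOR true = true
x4 IFF x6 = true IFF false = false
x3 OR x5 = true OR false = true
(x4 IFF x6) XOR (x3 OR x5) = false XOR true = true
((x4 IFF x6) XOR (x3 OR x5)) IFF x5 = true IFF false = false
((x5 IFF (x6 IMPLIES x4)) XOR x1) AND (((x4 IFF x6) XOR (x3 OR x5)) IFF x5) = true AND false = false
x6 IFF x1 = false IFF true = false
x4 IMPLIES (x6 IFF x1) = true IMPLIES false = false
(((x5 IFF (x6 IMPLIES x4)) XOR x1) AND (((x4 IFF x6) XOR (x3 OR x5)) IFF x5)) AND (x4 IMPLIES (x6 IFF x1)) = false AND false = false
x6 IFF ((((x5 IFF (x6 IMPLIES x4)) XOR x1) AND (((x4 IFF x6) XOR (x3 OR x5)) IFF x5)) AND (x4 IMPLIES (x6 IFF x1))) = false IFF false = true
x1 IFF (x6 IFF ((((x5 IFF (x6 IMPLIES x4)) XOR x1) AND (((x4 IFF x6) XOR (x3 OR x5)) IFF x5)) AND (x4 IMPLIES (x6 IFF x1)))) = true IFF true = true
x1 AND (x1 IFF (x6 IFF ((((x5 IFF (x6 IMPLIES x4)) XOR x1) AND (((x4 IFF x6) XOR (x3 OR x5)) IFF x5)) AND (x4 IMPLIES (x6 IFF x1))))) = true AND true = true
(x1 AND (x1 IFF (x6 IFF ((((x5 IFF (x6 IMPLIES x4)) XOR x1) AND (((x4 IFF x6) XOR (x3 OR x5)) IFF x5)) AND (x4 IMPLIES (x6 IFF x1)))))) IFF x5 = true IFF false = false

false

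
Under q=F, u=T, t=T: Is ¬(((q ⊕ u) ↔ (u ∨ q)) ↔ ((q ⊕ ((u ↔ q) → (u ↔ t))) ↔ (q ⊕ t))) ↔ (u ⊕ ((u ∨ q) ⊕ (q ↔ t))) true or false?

q ⊕ u = F ⊕ T = T
u ∨ q = T ∨ F = T
(q ⊕ u) ↔ (u ∨ q) = T ↔ T = T
u ↔ q = T ↔ F = F
u ↔ t = T ↔ T = T
(u ↔ q) → (u ↔ t) = F → T = T
q ⊕ ((u ↔ q) → (u ↔ t)) = F ⊕ T = T
q ⊕ t = F ⊕ T = T
(q ⊕ ((u ↔ q) → (u ↔ t))) ↔ (q ⊕ t) = T ↔ T = T
((q ⊕ u) ↔ (u ∨ q)) ↔ ((q ⊕ ((u ↔ q) → (u ↔ t))) ↔ (q ⊕ t)) = T ↔ T = T
¬(((q ⊕ u) ↔ (u ∨ q)) ↔ ((q ⊕ ((u ↔ q) → (u ↔ t))) ↔ (q ⊕ t))) = ¬T = F
u ∨ q = T ∨ F = T
q ↔ t = F ↔ T = F
(u ∨ q) ⊕ (q ↔ t) = T ⊕ F = T
u ⊕ ((u ∨ q) ⊕ (q ↔ t)) = T ⊕ T = F
¬(((q ⊕ u) ↔ (u ∨ q)) ↔ ((q ⊕ ((u ↔ q) → (u ↔ t))) ↔ (q ⊕ t))) ↔ (u ⊕ ((u ∨ q) ⊕ (q ↔ t))) = F ↔ F = T

T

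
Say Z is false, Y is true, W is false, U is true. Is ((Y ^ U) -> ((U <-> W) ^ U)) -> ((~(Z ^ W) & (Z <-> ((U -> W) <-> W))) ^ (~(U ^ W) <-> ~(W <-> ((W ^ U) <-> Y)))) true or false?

Y ^ U = 1 ^ 1 = 0
U <-> W = 1 <-> 0 = 0
(U <-> W) ^ U = 0 ^ 1 = 1
(Y ^ U) -> ((U <-> W) ^ U) = 0 -> 1 = 1
Z ^ W = 0 ^ 0 = 0
~(Z ^ W) = ~0 = 1
U -> W = 1 -> 0 = 0
(U -> W) <-> W = 0 <-> 0 = 1
Z <-> ((U -> W) <-> W) = 0 <-> 1 = 0
~(Z ^ W) & (Z <-> ((U -> W) <-> W)) = 1 & 0 = 0
U ^ W = 1 ^ 0 = 1
~(U ^ W) = ~1 = 0
W ^ U = 0 ^ 1 = 1
(W ^ U) <-> Y = 1 <-> 1 = 1
W <-> ((W ^ U) <-> Y) = 0 <-> 1 = 0
~(W <-> ((W ^ U) <-> Y)) = ~0 = 1
~(U ^ W) <-> ~(W <-> ((W ^ U) <-> Y)) = 0 <-> 1 = 0
(~(Z ^ W) & (Z <-> ((U -> W) <-> W))) ^ (~(U ^ W) <-> ~(W <-> ((W ^ U) <-> Y))) = 0 ^ 0 = 0
((Y ^ U) -> ((U <-> W) ^ U)) -> ((~(Z ^ W) & (Z <-> ((U -> W) <-> W))) ^ (~(U ^ W) <-> ~(W <-> ((W ^ U) <-> Y)))) = 1 -> 0 = 0

0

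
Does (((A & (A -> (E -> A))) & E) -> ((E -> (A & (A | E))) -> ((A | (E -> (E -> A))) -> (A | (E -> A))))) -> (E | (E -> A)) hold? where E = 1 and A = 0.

1

E -> A = 1 -> 0 = 0
A -> (E -> A) = 0 -> 0 = 1
A & (A -> (E -> A)) = 0 & 1 = 0
(A & (A -> (E -> A))) & E = 0 & 1 = 0
A | E = 0 | 1 = 1
A & (A | E) = 0 & 1 = 0
E -> (A & (A | E)) = 1 -> 0 = 0
E -> A = 1 -> 0 = 0
E -> (E -> A) = 1 -> 0 = 0
A | (E -> (E -> A)) = 0 | 0 = 0
E -> A = 1 -> 0 = 0
A | (E -> A) = 0 | 0 = 0
(A | (E -> (E -> A))) -> (A | (E -> A)) = 0 -> 0 = 1
(E -> (A & (A | E))) -> ((A | (E -> (E -> A))) -> (A | (E -> A))) = 0 -> 1 = 1
((A & (A -> (E -> A))) & E) -> ((E -> (A & (A | E))) -> ((A | (E -> (E -> A))) -> (A | (E -> A)))) = 0 -> 1 = 1
E -> A = 1 -> 0 = 0
E | (E -> A) = 1 | 0 = 1
(((A & (A -> (E -> A))) & E) -> ((E -> (A & (A | E))) -> ((A | (E -> (E -> A))) -> (A | (E -> A))))) -> (E | (E -> A)) = 1 -> 1 = 1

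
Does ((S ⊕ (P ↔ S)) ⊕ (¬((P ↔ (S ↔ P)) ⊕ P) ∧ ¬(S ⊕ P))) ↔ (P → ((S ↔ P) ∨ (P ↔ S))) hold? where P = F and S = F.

P ↔ S = F ↔ F = T
S ⊕ (P ↔ S) = F ⊕ T = T
S ↔ P = F ↔ F = T
P ↔ (S ↔ P) = F ↔ T = F
(P ↔ (S ↔ P)) ⊕ P = F ⊕ F = F
¬((P ↔ (S ↔ P)) ⊕ P) = ¬F = T
S ⊕ P = F ⊕ F = F
¬(S ⊕ P) = ¬F = T
¬((P ↔ (S ↔ P)) ⊕ P) ∧ ¬(S ⊕ P) = T ∧ T = T
(S ⊕ (P ↔ S)) ⊕ (¬((P ↔ (S ↔ P)) ⊕ P) ∧ ¬(S ⊕ P)) = T ⊕ T = F
S ↔ P = F ↔ F = T
P ↔ S = F ↔ F = T
(S ↔ P) ∨ (P ↔ S) = T ∨ T = T
P → ((S ↔ P) ∨ (P ↔ S)) = F → T = T
((S ⊕ (P ↔ S)) ⊕ (¬((P ↔ (S ↔ P)) ⊕ P) ∧ ¬(S ⊕ P))) ↔ (P → ((S ↔ P) ∨ (P ↔ S))) = F ↔ T = F

F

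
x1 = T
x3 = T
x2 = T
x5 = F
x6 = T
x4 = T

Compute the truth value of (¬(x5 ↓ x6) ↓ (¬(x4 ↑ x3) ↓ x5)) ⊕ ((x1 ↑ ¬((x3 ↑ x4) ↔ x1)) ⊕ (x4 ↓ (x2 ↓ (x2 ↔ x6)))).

Substituting x1=T, x3=T, x2=T, x5=F, x6=T, x4=T:
x5 ↓ x6 = F ↓ T = F
¬(x5 ↓ x6) = ¬F = T
x4 ↑ x3 = T ↑ T = F
¬(x4 ↑ x3) = ¬F = T
¬(x4 ↑ x3) ↓ x5 = T ↓ F = F
¬(x5 ↓ x6) ↓ (¬(x4 ↑ x3) ↓ x5) = T ↓ F = F
x3 ↑ x4 = T ↑ T = F
(x3 ↑ x4) ↔ x1 = F ↔ T = F
¬((x3 ↑ x4) ↔ x1) = ¬F = T
x1 ↑ ¬((x3 ↑ x4) ↔ x1) = T ↑ T = F
x2 ↔ x6 = T ↔ T = T
x2 ↓ (x2 ↔ x6) = T ↓ T = F
x4 ↓ (x2 ↓ (x2 ↔ x6)) = T ↓ F = F
(x1 ↑ ¬((x3 ↑ x4) ↔ x1)) ⊕ (x4 ↓ (x2 ↓ (x2 ↔ x6))) = F ⊕ F = F
(¬(x5 ↓ x6) ↓ (¬(x4 ↑ x3) ↓ x5)) ⊕ ((x1 ↑ ¬((x3 ↑ x4) ↔ x1)) ⊕ (x4 ↓ (x2 ↓ (x2 ↔ x6)))) = F ⊕ F = F

F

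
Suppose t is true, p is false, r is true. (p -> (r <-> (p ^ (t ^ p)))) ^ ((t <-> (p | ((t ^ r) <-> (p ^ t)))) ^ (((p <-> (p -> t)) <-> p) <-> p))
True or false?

True

t ^ p = True ^ False = True
p ^ (t ^ p) = False ^ True = True
r <-> (p ^ (t ^ p)) = True <-> True = True
p -> (r <-> (p ^ (t ^ p))) = False -> True = True
t ^ r = True ^ True = False
p ^ t = False ^ True = True
(t ^ r) <-> (p ^ t) = False <-> True = False
p | ((t ^ r) <-> (p ^ t)) = False | False = False
t <-> (p | ((t ^ r) <-> (p ^ t))) = True <-> False = False
p -> t = False -> True = True
p <-> (p -> t) = False <-> True = False
(p <-> (p -> t)) <-> p = False <-> False = True
((p <-> (p -> t)) <-> p) <-> p = True <-> False = False
(t <-> (p | ((t ^ r) <-> (p ^ t)))) ^ (((p <-> (p -> t)) <-> p) <-> p) = False ^ False = False
(p -> (r <-> (p ^ (t ^ p)))) ^ ((t <-> (p | ((t ^ r) <-> (p ^ t)))) ^ (((p <-> (p -> t)) <-> p) <-> p)) = True ^ False = True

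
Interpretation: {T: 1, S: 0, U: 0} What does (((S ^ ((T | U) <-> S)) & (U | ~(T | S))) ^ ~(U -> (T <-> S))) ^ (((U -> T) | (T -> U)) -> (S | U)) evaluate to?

Substituting T=1, S=0, U=0:
T | U = 1 | 0 = 1
(T | U) <-> S = 1 <-> 0 = 0
S ^ ((T | U) <-> S) = 0 ^ 0 = 0
T | S = 1 | 0 = 1
~(T | S) = ~1 = 0
U | ~(T | S) = 0 | 0 = 0
(S ^ ((T | U) <-> S)) & (U | ~(T | S)) = 0 & 0 = 0
T <-> S = 1 <-> 0 = 0
U -> (T <-> S) = 0 -> 0 = 1
~(U -> (T <-> S)) = ~1 = 0
((S ^ ((T | U) <-> S)) & (U | ~(T | S))) ^ ~(U -> (T <-> S)) = 0 ^ 0 = 0
U -> T = 0 -> 1 = 1
T -> U = 1 -> 0 = 0
(U -> T) | (T -> U) = 1 | 0 = 1
S | U = 0 | 0 = 0
((U -> T) | (T -> U)) -> (S | U) = 1 -> 0 = 0
(((S ^ ((T | U) <-> S)) & (U | ~(T | S))) ^ ~(U -> (T <-> S))) ^ (((U -> T) | (T -> U)) -> (S | U)) = 0 ^ 0 = 0

0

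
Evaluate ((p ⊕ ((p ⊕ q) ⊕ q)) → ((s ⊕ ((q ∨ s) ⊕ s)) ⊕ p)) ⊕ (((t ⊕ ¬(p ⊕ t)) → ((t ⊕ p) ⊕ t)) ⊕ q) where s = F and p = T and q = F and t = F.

F

p ⊕ q = T ⊕ F = T
(p ⊕ q) ⊕ q = T ⊕ F = T
p ⊕ ((p ⊕ q) ⊕ q) = T ⊕ T = F
q ∨ s = F ∨ F = F
(q ∨ s) ⊕ s = F ⊕ F = F
s ⊕ ((q ∨ s) ⊕ s) = F ⊕ F = F
(s ⊕ ((q ∨ s) ⊕ s)) ⊕ p = F ⊕ T = T
(p ⊕ ((p ⊕ q) ⊕ q)) → ((s ⊕ ((q ∨ s) ⊕ s)) ⊕ p) = F → T = T
p ⊕ t = T ⊕ F = T
¬(p ⊕ t) = ¬T = F
t ⊕ ¬(p ⊕ t) = F ⊕ F = F
t ⊕ p = F ⊕ T = T
(t ⊕ p) ⊕ t = T ⊕ F = T
(t ⊕ ¬(p ⊕ t)) → ((t ⊕ p) ⊕ t) = F → T = T
((t ⊕ ¬(p ⊕ t)) → ((t ⊕ p) ⊕ t)) ⊕ q = T ⊕ F = T
((p ⊕ ((p ⊕ q) ⊕ q)) → ((s ⊕ ((q ∨ s) ⊕ s)) ⊕ p)) ⊕ (((t ⊕ ¬(p ⊕ t)) → ((t ⊕ p) ⊕ t)) ⊕ q) = T ⊕ T = F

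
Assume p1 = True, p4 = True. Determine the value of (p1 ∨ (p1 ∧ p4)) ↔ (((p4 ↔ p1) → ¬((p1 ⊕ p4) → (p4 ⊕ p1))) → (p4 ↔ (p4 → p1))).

p1 ∧ p4 = True ∧ True = True
p1 ∨ (p1 ∧ p4) = True ∨ True = True
p4 ↔ p1 = True ↔ True = True
p1 ⊕ p4 = True ⊕ True = False
p4 ⊕ p1 = True ⊕ True = False
(p1 ⊕ p4) → (p4 ⊕ p1) = False → False = True
¬((p1 ⊕ p4) → (p4 ⊕ p1)) = ¬True = False
(p4 ↔ p1) → ¬((p1 ⊕ p4) → (p4 ⊕ p1)) = True → False = False
p4 → p1 = True → True = True
p4 ↔ (p4 → p1) = True ↔ True = True
((p4 ↔ p1) → ¬((p1 ⊕ p4) → (p4 ⊕ p1))) → (p4 ↔ (p4 → p1)) = False → True = True
(p1 ∨ (p1 ∧ p4)) ↔ (((p4 ↔ p1) → ¬((p1 ⊕ p4) → (p4 ⊕ p1))) → (p4 ↔ (p4 → p1))) = True ↔ True = True

True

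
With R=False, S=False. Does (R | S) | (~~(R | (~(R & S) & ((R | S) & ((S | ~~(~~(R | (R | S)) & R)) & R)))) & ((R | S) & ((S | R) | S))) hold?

R | S = False | False = False
R & S = False & False = False
~(R & S) = ~False = True
R | S = False | False = False
R | S = False | False = False
R | (R | S) = False | False = False
~(R | (R | S)) = ~False = True
~~(R | (R | S)) = ~True = False
~~(R | (R | S)) & R = False & False = False
~(~~(R | (R | S)) & R) = ~False = True
~~(~~(R | (R | S)) & R) = ~True = False
S | ~~(~~(R | (R | S)) & R) = False | False = False
(S | ~~(~~(R | (R | S)) & R)) & R = False & False = False
(R | S) & ((S | ~~(~~(R | (R | S)) & R)) & R) = False & False = False
~(R & S) & ((R | S) & ((S | ~~(~~(R | (R | S)) & R)) & R)) = True & False = False
R | (~(R & S) & ((R | S) & ((S | ~~(~~(R | (R | S)) & R)) & R))) = False | False = False
~(R | (~(R & S) & ((R | S) & ((S | ~~(~~(R | (R | S)) & R)) & R)))) = ~False = True
~~(R | (~(R & S) & ((R | S) & ((S | ~~(~~(R | (R | S)) & R)) & R)))) = ~True = False
R | S = False | False = False
S | R = False | False = False
(S | R) | S = False | False = False
(R | S) & ((S | R) | S) = False & False = False
~~(R | (~(R & S) & ((R | S) & ((S | ~~(~~(R | (R | S)) & R)) & R)))) & ((R | S) & ((S | R) | S)) = False & False = False
(R | S) | (~~(R | (~(R & S) & ((R | S) & ((S | ~~(~~(R | (R | S)) & R)) & R)))) & ((R | S) & ((S | R) | S))) = False | False = False

False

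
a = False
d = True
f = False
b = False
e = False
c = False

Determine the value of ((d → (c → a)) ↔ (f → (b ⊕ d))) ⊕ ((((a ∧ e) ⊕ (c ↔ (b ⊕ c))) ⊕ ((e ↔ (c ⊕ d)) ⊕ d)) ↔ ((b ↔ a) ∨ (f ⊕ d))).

True

Substituting a=False, d=True, f=False, b=False, e=False, c=False:
c → a = False → False = True
d → (c → a) = True → True = True
b ⊕ d = False ⊕ True = True
f → (b ⊕ d) = False → True = True
(d → (c → a)) ↔ (f → (b ⊕ d)) = True ↔ True = True
a ∧ e = False ∧ False = False
b ⊕ c = False ⊕ False = False
c ↔ (b ⊕ c) = False ↔ False = True
(a ∧ e) ⊕ (c ↔ (b ⊕ c)) = False ⊕ True = True
c ⊕ d = False ⊕ True = True
e ↔ (c ⊕ d) = False ↔ True = False
(e ↔ (c ⊕ d)) ⊕ d = False ⊕ True = True
((a ∧ e) ⊕ (c ↔ (b ⊕ c))) ⊕ ((e ↔ (c ⊕ d)) ⊕ d) = True ⊕ True = False
b ↔ a = False ↔ False = True
f ⊕ d = False ⊕ True = True
(b ↔ a) ∨ (f ⊕ d) = True ∨ True = True
(((a ∧ e) ⊕ (c ↔ (b ⊕ c))) ⊕ ((e ↔ (c ⊕ d)) ⊕ d)) ↔ ((b ↔ a) ∨ (f ⊕ d)) = False ↔ True = False
((d → (c → a)) ↔ (f → (b ⊕ d))) ⊕ ((((a ∧ e) ⊕ (c ↔ (b ⊕ c))) ⊕ ((e ↔ (c ⊕ d)) ⊕ d)) ↔ ((b ↔ a) ∨ (f ⊕ d))) = True ⊕ False = True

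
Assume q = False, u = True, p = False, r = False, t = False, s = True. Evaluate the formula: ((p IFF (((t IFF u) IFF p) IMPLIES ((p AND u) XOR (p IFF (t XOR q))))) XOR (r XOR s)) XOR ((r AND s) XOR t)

True

Substituting q=False, u=True, p=False, r=False, t=False, s=True:
t IFF u = False IFF True = False
(t IFF u) IFF p = False IFF False = True
p AND u = False AND True = False
t XOR q = False XOR False = False
p IFF (t XOR q) = False IFF False = True
(p AND u) XOR (p IFF (t XOR q)) = False XOR True = True
((t IFF u) IFF p) IMPLIES ((p AND u) XOR (p IFF (t XOR q))) = True IMPLIES True = True
p IFF (((t IFF u) IFF p) IMPLIES ((p AND u) XOR (p IFF (t XOR q)))) = False IFF True = False
r XOR s = False XOR True = True
(p IFF (((t IFF u) IFF p) IMPLIES ((p AND u) XOR (p IFF (t XOR q))))) XOR (r XOR s) = False XOR True = True
r AND s = False AND True = False
(r AND s) XOR t = False XOR False = False
((p IFF (((t IFF u) IFF p) IMPLIES ((p AND u) XOR (p IFF (t XOR q))))) XOR (r XOR s)) XOR ((r AND s) XOR t) = True XOR False = True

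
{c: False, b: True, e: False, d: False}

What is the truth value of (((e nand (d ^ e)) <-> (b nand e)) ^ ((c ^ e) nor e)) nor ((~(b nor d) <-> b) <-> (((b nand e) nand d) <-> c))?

d ^ e = False ^ False = False
e nand (d ^ e) = False nand False = True
b nand e = True nand False = True
(e nand (d ^ e)) <-> (b nand e) = True <-> True = True
c ^ e = False ^ False = False
(c ^ e) nor e = False nor False = True
((e nand (d ^ e)) <-> (b nand e)) ^ ((c ^ e) nor e) = True ^ True = False
b nor d = True nor False = False
~(b nor d) = ~False = True
~(b nor d) <-> b = True <-> True = True
b nand e = True nand False = True
(b nand e) nand d = True nand False = True
((b nand e) nand d) <-> c = True <-> False = False
(~(b nor d) <-> b) <-> (((b nand e) nand d) <-> c) = True <-> False = False
(((e nand (d ^ e)) <-> (b nand e)) ^ ((c ^ e) nor e)) nor ((~(b nor d) <-> b) <-> (((b nand e) nand d) <-> c)) = False nor False = True

True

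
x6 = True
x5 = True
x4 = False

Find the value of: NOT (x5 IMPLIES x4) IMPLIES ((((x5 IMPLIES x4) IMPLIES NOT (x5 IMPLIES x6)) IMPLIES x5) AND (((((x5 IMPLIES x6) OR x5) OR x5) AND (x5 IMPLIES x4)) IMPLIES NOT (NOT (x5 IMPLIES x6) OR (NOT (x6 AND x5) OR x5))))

True

Substituting x6=True, x5=True, x4=False:
x5 IMPLIES x4 = True IMPLIES False = False
NOT (x5 IMPLIES x4) = NOT False = True
x5 IMPLIES x4 = True IMPLIES False = False
x5 IMPLIES x6 = True IMPLIES True = True
NOT (x5 IMPLIES x6) = NOT True = False
(x5 IMPLIES x4) IMPLIES NOT (x5 IMPLIES x6) = False IMPLIES False = True
((x5 IMPLIES x4) IMPLIES NOT (x5 IMPLIES x6)) IMPLIES x5 = True IMPLIES True = True
x5 IMPLIES x6 = True IMPLIES True = True
(x5 IMPLIES x6) OR x5 = True OR True = True
((x5 IMPLIES x6) OR x5) OR x5 = True OR True = True
x5 IMPLIES x4 = True IMPLIES False = False
(((x5 IMPLIES x6) OR x5) OR x5) AND (x5 IMPLIES x4) = True AND False = False
x5 IMPLIES x6 = True IMPLIES True = True
NOT (x5 IMPLIES x6) = NOT True = False
x6 AND x5 = True AND True = True
NOT (x6 AND x5) = NOT True = False
NOT (x6 AND x5) OR x5 = False OR True = True
NOT (x5 IMPLIES x6) OR (NOT (x6 AND x5) OR x5) = False OR True = True
NOT (NOT (x5 IMPLIES x6) OR (NOT (x6 AND x5) OR x5)) = NOT True = False
((((x5 IMPLIES x6) OR x5) OR x5) AND (x5 IMPLIES x4)) IMPLIES NOT (NOT (x5 IMPLIES x6) OR (NOT (x6 AND x5) OR x5)) = False IMPLIES False = True
(((x5 IMPLIES x4) IMPLIES NOT (x5 IMPLIES x6)) IMPLIES x5) AND (((((x5 IMPLIES x6) OR x5) OR x5) AND (x5 IMPLIES x4)) IMPLIES NOT (NOT (x5 IMPLIES x6) OR (NOT (x6 AND x5) OR x5))) = True AND True = True
NOT (x5 IMPLIES x4) IMPLIES ((((x5 IMPLIES x4) IMPLIES NOT (x5 IMPLIES x6)) IMPLIES x5) AND (((((x5 IMPLIES x6) OR x5) OR x5) AND (x5 IMPLIES x4)) IMPLIES NOT (NOT (x5 IMPLIES x6) OR (NOT (x6 AND x5) OR x5)))) = True IMPLIES True = True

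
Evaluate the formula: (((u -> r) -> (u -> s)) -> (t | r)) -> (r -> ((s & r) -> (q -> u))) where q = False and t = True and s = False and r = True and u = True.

u -> r = True -> True = True
u -> s = True -> False = False
(u -> r) -> (u -> s) = True -> False = False
t | r = True | True = True
((u -> r) -> (u -> s)) -> (t | r) = False -> True = True
s & r = False & True = False
q -> u = False -> True = True
(s & r) -> (q -> u) = False -> True = True
r -> ((s & r) -> (q -> u)) = True -> True = True
(((u -> r) -> (u -> s)) -> (t | r)) -> (r -> ((s & r) -> (q -> u))) = True -> True = True

True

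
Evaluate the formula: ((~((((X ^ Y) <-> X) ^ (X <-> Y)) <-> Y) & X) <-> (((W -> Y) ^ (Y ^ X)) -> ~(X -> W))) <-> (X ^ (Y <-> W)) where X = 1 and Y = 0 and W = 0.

X ^ Y = 1 ^ 0 = 1
(X ^ Y) <-> X = 1 <-> 1 = 1
X <-> Y = 1 <-> 0 = 0
((X ^ Y) <-> X) ^ (X <-> Y) = 1 ^ 0 = 1
(((X ^ Y) <-> X) ^ (X <-> Y)) <-> Y = 1 <-> 0 = 0
~((((X ^ Y) <-> X) ^ (X <-> Y)) <-> Y) = ~0 = 1
~((((X ^ Y) <-> X) ^ (X <-> Y)) <-> Y) & X = 1 & 1 = 1
W -> Y = 0 -> 0 = 1
Y ^ X = 0 ^ 1 = 1
(W -> Y) ^ (Y ^ X) = 1 ^ 1 = 0
X -> W = 1 -> 0 = 0
~(X -> W) = ~0 = 1
((W -> Y) ^ (Y ^ X)) -> ~(X -> W) = 0 -> 1 = 1
(~((((X ^ Y) <-> X) ^ (X <-> Y)) <-> Y) & X) <-> (((W -> Y) ^ (Y ^ X)) -> ~(X -> W)) = 1 <-> 1 = 1
Y <-> W = 0 <-> 0 = 1
X ^ (Y <-> W) = 1 ^ 1 = 0
((~((((X ^ Y) <-> X) ^ (X <-> Y)) <-> Y) & X) <-> (((W -> Y) ^ (Y ^ X)) -> ~(X -> W))) <-> (X ^ (Y <-> W)) = 1 <-> 0 = 0

0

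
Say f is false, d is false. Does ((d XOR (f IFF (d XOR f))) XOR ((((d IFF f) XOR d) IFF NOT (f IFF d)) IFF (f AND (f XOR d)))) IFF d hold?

T

d XOR f = F XOR F = F
f IFF (d XOR f) = F IFF F = T
d XOR (f IFF (d XOR f)) = F XOR T = T
d IFF f = F IFF F = T
(d IFF f) XOR d = T XOR F = T
f IFF d = F IFF F = T
NOT (f IFF d) = NOT T = F
((d IFF f) XOR d) IFF NOT (f IFF d) = T IFF F = F
f XOR d = F XOR F = F
f AND (f XOR d) = F AND F = F
(((d IFF f) XOR d) IFF NOT (f IFF d)) IFF (f AND (f XOR d)) = F IFF F = T
(d XOR (f IFF (d XOR f))) XOR ((((d IFF f) XOR d) IFF NOT (f IFF d)) IFF (f AND (f XOR d))) = T XOR T = F
((d XOR (f IFF (d XOR f))) XOR ((((d IFF f) XOR d) IFF NOT (f IFF d)) IFF (f AND (f XOR d)))) IFF d = F IFF F = T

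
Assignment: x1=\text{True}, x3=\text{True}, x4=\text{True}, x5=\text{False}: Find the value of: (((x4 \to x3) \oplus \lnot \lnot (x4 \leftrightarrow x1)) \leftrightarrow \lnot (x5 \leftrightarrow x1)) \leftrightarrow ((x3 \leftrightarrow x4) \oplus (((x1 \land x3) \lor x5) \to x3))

x4 \to x3 = \text{True} \to \text{True} = \text{True}
x4 \leftrightarrow x1 = \text{True} \leftrightarrow \text{True} = \text{True}
\lnot (x4 \leftrightarrow x1) = \lnot \text{True} = \text{False}
\lnot \lnot (x4 \leftrightarrow x1) = \lnot \text{False} = \text{True}
(x4 \to x3) \oplus \lnot \lnot (x4 \leftrightarrow x1) = \text{True} \oplus \text{True} = \text{False}
x5 \leftrightarrow x1 = \text{False} \leftrightarrow \text{True} = \text{False}
\lnot (x5 \leftrightarrow x1) = \lnot \text{False} = \text{True}
((x4 \to x3) \oplus \lnot \lnot (x4 \leftrightarrow x1)) \leftrightarrow \lnot (x5 \leftrightarrow x1) = \text{False} \leftrightarrow \text{True} = \text{False}
x3 \leftrightarrow x4 = \text{True} \leftrightarrow \text{True} = \text{True}
x1 \land x3 = \text{True} \land \text{True} = \text{True}
(x1 \land x3) \lor x5 = \text{True} \lor \text{False} = \text{True}
((x1 \land x3) \lor x5) \to x3 = \text{True} \to \text{True} = \text{True}
(x3 \leftrightarrow x4) \oplus (((x1 \land x3) \lor x5) \to x3) = \text{True} \oplus \text{True} = \text{False}
(((x4 \to x3) \oplus \lnot \lnot (x4 \leftrightarrow x1)) \leftrightarrow \lnot (x5 \leftrightarrow x1)) \leftrightarrow ((x3 \leftrightarrow x4) \oplus (((x1 \land x3) \lor x5) \to x3)) = \text{False} \leftrightarrow \text{False} = \text{True}

\text{True}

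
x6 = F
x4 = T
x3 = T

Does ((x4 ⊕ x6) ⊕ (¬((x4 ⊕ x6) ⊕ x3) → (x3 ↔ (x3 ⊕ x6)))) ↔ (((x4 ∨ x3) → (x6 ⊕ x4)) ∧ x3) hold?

F

x4 ⊕ x6 = T ⊕ F = T
x4 ⊕ x6 = T ⊕ F = T
(x4 ⊕ x6) ⊕ x3 = T ⊕ T = F
¬((x4 ⊕ x6) ⊕ x3) = ¬F = T
x3 ⊕ x6 = T ⊕ F = T
x3 ↔ (x3 ⊕ x6) = T ↔ T = T
¬((x4 ⊕ x6) ⊕ x3) → (x3 ↔ (x3 ⊕ x6)) = T → T = T
(x4 ⊕ x6) ⊕ (¬((x4 ⊕ x6) ⊕ x3) → (x3 ↔ (x3 ⊕ x6))) = T ⊕ T = F
x4 ∨ x3 = T ∨ T = T
x6 ⊕ x4 = F ⊕ T = T
(x4 ∨ x3) → (x6 ⊕ x4) = T → T = T
((x4 ∨ x3) → (x6 ⊕ x4)) ∧ x3 = T ∧ T = T
((x4 ⊕ x6) ⊕ (¬((x4 ⊕ x6) ⊕ x3) → (x3 ↔ (x3 ⊕ x6)))) ↔ (((x4 ∨ x3) → (x6 ⊕ x4)) ∧ x3) = F ↔ T = F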